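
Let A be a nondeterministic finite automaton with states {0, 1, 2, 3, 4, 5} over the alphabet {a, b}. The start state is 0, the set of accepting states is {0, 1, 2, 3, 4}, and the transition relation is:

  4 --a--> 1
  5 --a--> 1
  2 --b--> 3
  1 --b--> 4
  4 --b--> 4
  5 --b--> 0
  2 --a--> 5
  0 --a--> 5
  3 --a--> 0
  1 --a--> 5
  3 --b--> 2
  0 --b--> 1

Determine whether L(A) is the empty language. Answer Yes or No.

No

The empty string ε is accepted: the run 0 ends in the accepting state 0.
Since at least one string is accepted, L(A) is not empty.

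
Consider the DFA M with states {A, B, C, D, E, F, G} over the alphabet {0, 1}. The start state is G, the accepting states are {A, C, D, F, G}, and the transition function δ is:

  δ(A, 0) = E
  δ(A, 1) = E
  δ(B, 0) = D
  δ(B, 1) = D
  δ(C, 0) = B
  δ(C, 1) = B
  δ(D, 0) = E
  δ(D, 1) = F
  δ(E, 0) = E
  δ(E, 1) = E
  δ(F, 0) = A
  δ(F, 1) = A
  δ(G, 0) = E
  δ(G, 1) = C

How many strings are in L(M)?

The useful subgraph on states {A, B, C, D, F, G} is acyclic, so L(M) is finite; the longest accepting path visits 6 useful states, giving maximum string length 5.
Counting accepting paths from G by length: 1 of length 0, 1 of length 1, 4 of length 3, 4 of length 4, 8 of length 5. Total 18.

18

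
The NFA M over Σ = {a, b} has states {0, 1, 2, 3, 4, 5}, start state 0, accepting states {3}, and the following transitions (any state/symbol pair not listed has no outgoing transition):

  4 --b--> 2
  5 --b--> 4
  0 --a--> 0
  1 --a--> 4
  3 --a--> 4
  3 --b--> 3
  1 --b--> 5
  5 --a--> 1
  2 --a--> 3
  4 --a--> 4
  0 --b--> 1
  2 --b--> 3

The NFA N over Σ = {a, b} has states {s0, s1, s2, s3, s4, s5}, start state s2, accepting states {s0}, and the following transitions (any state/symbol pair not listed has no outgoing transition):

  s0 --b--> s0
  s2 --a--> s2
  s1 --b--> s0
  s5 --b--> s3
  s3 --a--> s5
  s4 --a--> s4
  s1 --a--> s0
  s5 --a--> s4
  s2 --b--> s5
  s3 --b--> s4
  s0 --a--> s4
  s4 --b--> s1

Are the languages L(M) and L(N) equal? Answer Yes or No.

Yes

Exploring the product automaton M × N from the start pair (0, s2), following both machines on each input symbol, reaches 6 state pairs: (0, s2), (1, s5), (4, s4), (5, s3), (2, s1), (3, s0).
M accepts in {3} and N accepts in {s0}. In every reachable pair the two components are either both accepting — (3, s0) — or both non-accepting, so no string is accepted by exactly one of the machines: L(M) \ L(N) and L(N) \ L(M) are both empty.
Hence every string is accepted by M iff it is accepted by N, and the two languages coincide.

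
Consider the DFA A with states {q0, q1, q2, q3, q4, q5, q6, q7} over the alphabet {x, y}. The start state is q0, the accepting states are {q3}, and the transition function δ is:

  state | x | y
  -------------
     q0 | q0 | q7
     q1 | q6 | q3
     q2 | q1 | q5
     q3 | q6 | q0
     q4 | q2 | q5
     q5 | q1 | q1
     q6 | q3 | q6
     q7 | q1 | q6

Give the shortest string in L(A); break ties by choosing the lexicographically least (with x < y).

A breadth-first search from q0 reaches an accepting state first via the path q0 → q7 → q1 → q3 on input yxy.
No string of length < 3 is accepted (BFS exhausts all shorter strings without reaching an accepting state), and yxy is the lexicographically least accepting string of length 3.

yxy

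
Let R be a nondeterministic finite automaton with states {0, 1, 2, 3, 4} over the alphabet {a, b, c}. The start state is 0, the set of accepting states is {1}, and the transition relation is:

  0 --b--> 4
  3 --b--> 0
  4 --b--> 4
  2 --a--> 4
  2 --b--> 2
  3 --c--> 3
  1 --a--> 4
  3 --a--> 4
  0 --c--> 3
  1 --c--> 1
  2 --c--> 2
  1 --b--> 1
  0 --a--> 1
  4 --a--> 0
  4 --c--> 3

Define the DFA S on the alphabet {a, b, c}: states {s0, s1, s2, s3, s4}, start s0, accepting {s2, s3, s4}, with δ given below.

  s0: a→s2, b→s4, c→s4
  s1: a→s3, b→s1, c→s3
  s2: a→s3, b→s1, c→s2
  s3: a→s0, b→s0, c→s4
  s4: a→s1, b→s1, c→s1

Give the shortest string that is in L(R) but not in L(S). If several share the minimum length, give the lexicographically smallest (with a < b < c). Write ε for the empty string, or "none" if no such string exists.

The string ab is accepted by R but not by S.
No shorter string lies in the difference, and ab is the lexicographically first length-2 string in L(R) \ L(S).

ab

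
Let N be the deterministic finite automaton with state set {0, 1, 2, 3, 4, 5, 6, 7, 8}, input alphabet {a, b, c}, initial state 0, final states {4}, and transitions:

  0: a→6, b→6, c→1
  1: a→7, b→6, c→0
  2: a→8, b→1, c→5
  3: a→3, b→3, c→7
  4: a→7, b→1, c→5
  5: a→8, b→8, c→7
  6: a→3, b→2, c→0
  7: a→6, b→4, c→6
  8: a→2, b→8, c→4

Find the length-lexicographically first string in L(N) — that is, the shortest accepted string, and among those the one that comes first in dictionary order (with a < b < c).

A breadth-first search from 0 reaches an accepting state first via the path 0 → 1 → 7 → 4 on input cab.
No string of length < 3 is accepted (BFS exhausts all shorter strings without reaching an accepting state), and cab is the lexicographically least accepting string of length 3.

cab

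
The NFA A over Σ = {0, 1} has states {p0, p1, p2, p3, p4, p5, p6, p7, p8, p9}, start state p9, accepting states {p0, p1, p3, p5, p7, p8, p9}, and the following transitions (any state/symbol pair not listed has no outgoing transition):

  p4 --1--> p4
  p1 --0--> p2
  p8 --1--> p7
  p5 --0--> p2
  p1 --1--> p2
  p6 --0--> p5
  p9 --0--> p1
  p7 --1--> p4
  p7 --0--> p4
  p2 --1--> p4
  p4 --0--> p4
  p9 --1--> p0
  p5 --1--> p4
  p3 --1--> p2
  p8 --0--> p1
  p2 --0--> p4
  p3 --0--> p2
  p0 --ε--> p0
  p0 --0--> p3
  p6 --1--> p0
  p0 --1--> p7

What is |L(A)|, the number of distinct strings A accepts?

The useful subgraph on states {p0, p1, p3, p7, p9} is acyclic, so L(A) is finite; the longest accepting path visits 3 useful states, giving maximum string length 2.
Counting accepting paths from p9 by length: 1 of length 0, 2 of length 1, 2 of length 2. Total 5.

5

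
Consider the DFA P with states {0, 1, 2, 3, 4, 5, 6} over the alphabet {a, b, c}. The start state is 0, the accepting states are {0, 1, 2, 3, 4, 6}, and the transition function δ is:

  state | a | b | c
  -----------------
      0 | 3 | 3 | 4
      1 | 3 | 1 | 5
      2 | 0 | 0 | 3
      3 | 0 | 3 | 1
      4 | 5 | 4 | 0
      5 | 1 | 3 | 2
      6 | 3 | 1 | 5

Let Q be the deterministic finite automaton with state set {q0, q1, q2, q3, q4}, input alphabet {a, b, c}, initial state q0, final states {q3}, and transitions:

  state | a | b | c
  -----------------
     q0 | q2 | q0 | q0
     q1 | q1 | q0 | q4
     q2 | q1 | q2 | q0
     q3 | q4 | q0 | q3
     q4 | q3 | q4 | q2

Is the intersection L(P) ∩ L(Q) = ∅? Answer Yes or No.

No

The string aaaca is accepted by both P and Q.
Hence L(P) ∩ L(Q) ≠ ∅.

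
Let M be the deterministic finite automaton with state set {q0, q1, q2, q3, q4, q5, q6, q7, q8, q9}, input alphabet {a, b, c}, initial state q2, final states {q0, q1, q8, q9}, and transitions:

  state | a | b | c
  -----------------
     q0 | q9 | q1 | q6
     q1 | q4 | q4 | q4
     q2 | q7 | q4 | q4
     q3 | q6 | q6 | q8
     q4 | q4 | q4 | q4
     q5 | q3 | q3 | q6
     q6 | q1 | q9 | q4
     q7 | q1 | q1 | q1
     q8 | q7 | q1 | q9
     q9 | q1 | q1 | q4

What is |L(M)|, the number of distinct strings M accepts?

3

The useful subgraph on states {q1, q2, q7} is acyclic, so L(M) is finite; the longest accepting path visits 3 useful states, giving maximum string length 2.
Counting accepting paths from q2 by length: 3 of length 2. Total 3.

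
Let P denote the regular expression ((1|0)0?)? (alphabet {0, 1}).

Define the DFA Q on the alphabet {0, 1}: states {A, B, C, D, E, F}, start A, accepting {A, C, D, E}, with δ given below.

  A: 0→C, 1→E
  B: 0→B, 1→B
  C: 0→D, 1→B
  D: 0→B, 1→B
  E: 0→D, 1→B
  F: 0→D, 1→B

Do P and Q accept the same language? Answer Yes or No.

Converting the expression P to a DFA (subset construction, then merging equivalent states) gives the minimal DFA with states {p0, p1, p2, p3}, start state p0, accepting states {p0, p1, p2} and transitions p0: 0→p1, 1→p1; p1: 0→p2, 1→p3; p2: 0→p3, 1→p3; p3: 0→p3, 1→p3.
Exploring the product automaton P × Q from the start pair (p0, A), following both machines on each input symbol, reaches 5 state pairs: (p0, A), (p1, C), (p1, E), (p2, D), (p3, B).
P accepts in {p0, p1, p2} and Q accepts in {A, C, D, E}. In every reachable pair the two components are either both accepting — (p0, A), (p1, C), (p1, E), (p2, D) — or both non-accepting, so no string is accepted by exactly one of the machines: L(P) \ L(Q) and L(Q) \ L(P) are both empty.
Hence every string is accepted by P iff it is accepted by Q, and the two languages coincide.

Yes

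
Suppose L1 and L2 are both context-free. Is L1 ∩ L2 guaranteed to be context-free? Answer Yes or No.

No

{aⁿbⁿcᵐ : m,n≥0} and {aᵐbⁿcⁿ : m,n≥0} are both context-free, but their intersection {aⁿbⁿcⁿ : n≥0} is not (pumping lemma).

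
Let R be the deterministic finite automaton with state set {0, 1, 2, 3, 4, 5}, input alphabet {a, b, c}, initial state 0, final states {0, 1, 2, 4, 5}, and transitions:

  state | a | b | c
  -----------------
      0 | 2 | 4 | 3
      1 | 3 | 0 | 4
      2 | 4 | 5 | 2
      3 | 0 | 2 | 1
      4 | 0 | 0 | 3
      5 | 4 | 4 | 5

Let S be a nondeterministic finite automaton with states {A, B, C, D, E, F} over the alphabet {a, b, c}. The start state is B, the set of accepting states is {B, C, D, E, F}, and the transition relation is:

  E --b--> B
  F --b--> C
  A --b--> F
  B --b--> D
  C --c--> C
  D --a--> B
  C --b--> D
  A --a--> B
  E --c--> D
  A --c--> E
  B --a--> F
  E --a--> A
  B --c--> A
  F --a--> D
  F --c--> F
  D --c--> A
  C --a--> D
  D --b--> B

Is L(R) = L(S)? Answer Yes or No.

Exploring the product automaton R × S from the start pair (0, B), following both machines on each input symbol, reaches 6 state pairs: (0, B), (2, F), (4, D), (3, A), (5, C), (1, E).
R accepts in {0, 1, 2, 4, 5} and S accepts in {B, C, D, E, F}. In every reachable pair the two components are either both accepting — (0, B), (2, F), (4, D), (5, C), (1, E) — or both non-accepting, so no string is accepted by exactly one of the machines: L(R) \ L(S) and L(S) \ L(R) are both empty.
Hence every string is accepted by R iff it is accepted by S, and the two languages coincide.

Yes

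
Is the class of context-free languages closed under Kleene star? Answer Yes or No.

If S₁ is the start symbol of a grammar for L, the grammar with new start symbol S and productions S → S₁S | ε generates L*.
So the context-free languages are closed under Kleene star.

Yes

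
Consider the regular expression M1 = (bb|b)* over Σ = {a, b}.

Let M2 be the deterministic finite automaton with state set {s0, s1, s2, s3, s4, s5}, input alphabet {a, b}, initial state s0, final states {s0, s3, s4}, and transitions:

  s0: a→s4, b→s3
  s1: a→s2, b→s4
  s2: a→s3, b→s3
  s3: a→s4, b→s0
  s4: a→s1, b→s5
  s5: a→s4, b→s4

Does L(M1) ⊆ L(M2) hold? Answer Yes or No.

Converting the expression M1 to a DFA (subset construction, then merging equivalent states) gives the minimal DFA with states {r0, r1}, start state r0, accepting states {r0} and transitions r0: a→r1, b→r0; r1: a→r1, b→r1.
Exploring the product automaton M1 × M2 from the start pair (r0, s0), following both machines on each input symbol, reaches 8 state pairs: (r0, s0), (r1, s4), (r0, s3), (r1, s1), (r1, s5), (r1, s2), (r1, s3), (r1, s0).
M1 accepts in {r0} and M2 accepts in {s0, s3, s4}. The reachable pairs whose M1-component is accepting are (r0, s0), (r0, s3); in each of them the M2-component is accepting too, so the product for L(M1) \ L(M2) (M1-component accepting, M2-component rejecting) has no reachable accepting pair and the difference is empty.
Hence every string in L(M1) is also in L(M2).

Yes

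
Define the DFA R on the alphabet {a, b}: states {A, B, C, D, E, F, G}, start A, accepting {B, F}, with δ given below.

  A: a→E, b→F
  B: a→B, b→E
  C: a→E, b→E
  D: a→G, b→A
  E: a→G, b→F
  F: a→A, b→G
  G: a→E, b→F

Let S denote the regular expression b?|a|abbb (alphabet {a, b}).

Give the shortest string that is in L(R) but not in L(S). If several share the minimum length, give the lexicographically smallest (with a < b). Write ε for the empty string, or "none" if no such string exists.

The string ab is accepted by R but not by S.
No shorter string lies in the difference, and ab is the lexicographically first length-2 string in L(R) \ L(S).

ab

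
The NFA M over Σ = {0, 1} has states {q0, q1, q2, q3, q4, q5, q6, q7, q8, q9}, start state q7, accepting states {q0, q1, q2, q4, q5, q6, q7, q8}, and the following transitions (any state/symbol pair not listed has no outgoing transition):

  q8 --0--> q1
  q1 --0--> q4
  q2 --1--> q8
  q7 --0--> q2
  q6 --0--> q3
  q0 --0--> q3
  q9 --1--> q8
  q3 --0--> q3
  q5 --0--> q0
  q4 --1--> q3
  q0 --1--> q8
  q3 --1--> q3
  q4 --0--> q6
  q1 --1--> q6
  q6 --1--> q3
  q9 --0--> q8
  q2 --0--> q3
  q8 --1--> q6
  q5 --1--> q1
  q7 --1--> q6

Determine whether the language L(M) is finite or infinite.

finite

The useful states (reachable from q7 and able to reach an accepting state) are {q1, q2, q4, q6, q7, q8}.
Restricted to these states the transition graph has no cycle, so every accepting path has bounded length and L is finite.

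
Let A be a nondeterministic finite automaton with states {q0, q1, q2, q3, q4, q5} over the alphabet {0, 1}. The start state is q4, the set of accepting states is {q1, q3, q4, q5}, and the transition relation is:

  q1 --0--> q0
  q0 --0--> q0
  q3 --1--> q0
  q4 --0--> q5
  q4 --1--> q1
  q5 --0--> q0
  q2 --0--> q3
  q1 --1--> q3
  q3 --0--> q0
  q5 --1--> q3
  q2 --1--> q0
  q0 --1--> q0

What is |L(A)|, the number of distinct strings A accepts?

5

The useful subgraph on states {q1, q3, q4, q5} is acyclic, so L(A) is finite; the longest accepting path visits 3 useful states, giving maximum string length 2.
Counting accepting paths from q4 by length: 1 of length 0, 2 of length 1, 2 of length 2. Total 5.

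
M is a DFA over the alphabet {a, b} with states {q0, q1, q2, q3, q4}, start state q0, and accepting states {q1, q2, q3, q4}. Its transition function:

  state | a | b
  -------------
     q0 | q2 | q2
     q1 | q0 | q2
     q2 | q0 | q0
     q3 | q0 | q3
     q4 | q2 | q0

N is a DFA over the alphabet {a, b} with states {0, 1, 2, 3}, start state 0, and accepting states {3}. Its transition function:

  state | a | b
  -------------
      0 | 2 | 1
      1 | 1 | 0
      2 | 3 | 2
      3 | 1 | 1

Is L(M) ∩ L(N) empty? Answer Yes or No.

No

The string aba is accepted by both M and N.
Hence L(M) ∩ L(N) ≠ ∅.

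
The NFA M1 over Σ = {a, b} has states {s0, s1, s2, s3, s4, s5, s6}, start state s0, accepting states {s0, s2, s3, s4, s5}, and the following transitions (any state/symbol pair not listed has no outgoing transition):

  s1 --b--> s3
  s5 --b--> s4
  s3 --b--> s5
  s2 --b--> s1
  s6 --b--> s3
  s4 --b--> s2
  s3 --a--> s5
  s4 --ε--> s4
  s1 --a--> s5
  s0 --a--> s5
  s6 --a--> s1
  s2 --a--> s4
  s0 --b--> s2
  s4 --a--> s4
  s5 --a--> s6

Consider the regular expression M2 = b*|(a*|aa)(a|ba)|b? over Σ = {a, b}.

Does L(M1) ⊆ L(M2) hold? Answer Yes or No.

The string ab is in L(M1) but not in L(M2).
So L(M1) ⊄ L(M2).

No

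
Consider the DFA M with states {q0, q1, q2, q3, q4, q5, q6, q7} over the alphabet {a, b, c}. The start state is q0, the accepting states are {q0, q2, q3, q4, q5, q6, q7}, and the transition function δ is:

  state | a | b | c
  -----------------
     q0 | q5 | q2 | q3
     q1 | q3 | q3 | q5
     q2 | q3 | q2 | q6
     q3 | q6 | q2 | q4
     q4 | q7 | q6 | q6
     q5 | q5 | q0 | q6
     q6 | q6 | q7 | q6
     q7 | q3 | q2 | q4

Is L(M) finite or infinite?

infinite

State q2 is reachable from the start and can reach an accepting state, and it lies on the cycle q2 → q2.
Traversing that cycle any number of times yields accepted strings of unbounded length, so the language is infinite.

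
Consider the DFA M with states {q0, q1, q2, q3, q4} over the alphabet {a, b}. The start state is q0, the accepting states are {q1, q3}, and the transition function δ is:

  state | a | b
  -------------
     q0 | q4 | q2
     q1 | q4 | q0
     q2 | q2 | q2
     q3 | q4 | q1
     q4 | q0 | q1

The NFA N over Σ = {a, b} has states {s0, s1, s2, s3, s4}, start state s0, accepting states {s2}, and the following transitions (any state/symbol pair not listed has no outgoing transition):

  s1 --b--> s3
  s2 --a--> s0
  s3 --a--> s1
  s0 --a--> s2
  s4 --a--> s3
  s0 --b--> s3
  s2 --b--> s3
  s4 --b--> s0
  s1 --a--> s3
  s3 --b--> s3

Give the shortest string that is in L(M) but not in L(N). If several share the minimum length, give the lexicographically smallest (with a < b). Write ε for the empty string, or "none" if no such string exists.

ab

The string ab is accepted by M but not by N.
No shorter string lies in the difference, and ab is the lexicographically first length-2 string in L(M) \ L(N).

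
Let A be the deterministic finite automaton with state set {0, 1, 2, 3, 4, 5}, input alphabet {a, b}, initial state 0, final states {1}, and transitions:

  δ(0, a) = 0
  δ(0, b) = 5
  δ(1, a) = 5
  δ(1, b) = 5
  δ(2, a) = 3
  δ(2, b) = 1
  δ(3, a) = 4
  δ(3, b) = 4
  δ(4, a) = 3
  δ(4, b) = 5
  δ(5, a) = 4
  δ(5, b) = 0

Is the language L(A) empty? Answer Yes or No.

The states reachable from the start state are {0, 3, 4, 5}.
None of the accepting states {1} is reachable, so no string is accepted and L(A) = ∅.

Yes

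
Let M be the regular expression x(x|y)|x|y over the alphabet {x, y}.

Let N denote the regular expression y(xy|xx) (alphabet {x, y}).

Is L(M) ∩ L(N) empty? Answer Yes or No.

Yes

Converting the expression M to a DFA (subset construction, then merging equivalent states) gives the minimal DFA with states {m0, m1, m2, m3}, start state m0, accepting states {m1, m2} and transitions m0: x→m1, y→m2; m1: x→m2, y→m2; m2: x→m3, y→m3; m3: x→m3, y→m3.
Converting the expression N to a DFA (subset construction, then merging equivalent states) gives the minimal DFA with states {n0, n1, n2, n3, n4}, start state n0, accepting states {n4} and transitions n0: x→n1, y→n2; n1: x→n1, y→n1; n2: x→n3, y→n1; n3: x→n4, y→n4; n4: x→n1, y→n1.
Exploring the product automaton M × N from the start pair (m0, n0), following both machines on each input symbol, reaches 7 state pairs: (m0, n0), (m1, n1), (m2, n2), (m2, n1), (m3, n3), (m3, n1), (m3, n4).
M accepts in {m1, m2} and N accepts in {n4}; no reachable pair has both components accepting, so no string drives both machines to acceptance simultaneously and L(M) ∩ L(N) = ∅.
So no string is accepted by both, and the intersection is empty.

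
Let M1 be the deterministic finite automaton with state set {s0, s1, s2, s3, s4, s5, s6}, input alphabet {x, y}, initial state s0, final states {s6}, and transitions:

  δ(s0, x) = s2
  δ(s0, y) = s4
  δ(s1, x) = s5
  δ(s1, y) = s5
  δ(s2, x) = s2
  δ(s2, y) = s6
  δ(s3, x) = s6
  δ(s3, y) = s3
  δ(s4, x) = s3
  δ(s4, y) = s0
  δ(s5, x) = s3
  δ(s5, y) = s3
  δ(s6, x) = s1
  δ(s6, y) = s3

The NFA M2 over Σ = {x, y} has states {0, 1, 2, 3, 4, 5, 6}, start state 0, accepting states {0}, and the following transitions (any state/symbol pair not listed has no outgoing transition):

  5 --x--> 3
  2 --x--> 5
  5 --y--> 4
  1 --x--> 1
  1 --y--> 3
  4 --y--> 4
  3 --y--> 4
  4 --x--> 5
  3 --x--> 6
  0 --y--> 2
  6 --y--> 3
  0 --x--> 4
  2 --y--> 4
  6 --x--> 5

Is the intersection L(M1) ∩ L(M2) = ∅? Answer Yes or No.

Exploring the product automaton M1 × M2 from the start pair (s0, 0), following both machines on each input symbol, reaches 23 state pairs: (s0, 0), (s2, 4), (s4, 2), (s2, 5), (s6, 4), (s3, 5), (s0, 4), (s2, 3), (s1, 5), (s3, 4), (s6, 3), (s4, 4), (s2, 6), (s5, 3), (s5, 4), (s6, 5), (s1, 6), (s3, 6), (s1, 3), (s5, 5), (s3, 3), (s5, 6), (s6, 6).
M1 accepts in {s6} and M2 accepts in {0}; no reachable pair has both components accepting, so no string drives both machines to acceptance simultaneously and L(M1) ∩ L(M2) = ∅.
So no string is accepted by both, and the intersection is empty.

Yes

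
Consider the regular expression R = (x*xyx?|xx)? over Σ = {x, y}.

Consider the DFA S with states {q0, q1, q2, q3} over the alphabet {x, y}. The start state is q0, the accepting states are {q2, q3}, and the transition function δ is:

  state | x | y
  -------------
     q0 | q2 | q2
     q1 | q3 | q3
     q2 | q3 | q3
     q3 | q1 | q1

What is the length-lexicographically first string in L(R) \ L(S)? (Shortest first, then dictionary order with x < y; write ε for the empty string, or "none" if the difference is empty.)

The empty string ε is accepted by R but not by S.
Since ε is the unique shortest string, it is the required witness.

ε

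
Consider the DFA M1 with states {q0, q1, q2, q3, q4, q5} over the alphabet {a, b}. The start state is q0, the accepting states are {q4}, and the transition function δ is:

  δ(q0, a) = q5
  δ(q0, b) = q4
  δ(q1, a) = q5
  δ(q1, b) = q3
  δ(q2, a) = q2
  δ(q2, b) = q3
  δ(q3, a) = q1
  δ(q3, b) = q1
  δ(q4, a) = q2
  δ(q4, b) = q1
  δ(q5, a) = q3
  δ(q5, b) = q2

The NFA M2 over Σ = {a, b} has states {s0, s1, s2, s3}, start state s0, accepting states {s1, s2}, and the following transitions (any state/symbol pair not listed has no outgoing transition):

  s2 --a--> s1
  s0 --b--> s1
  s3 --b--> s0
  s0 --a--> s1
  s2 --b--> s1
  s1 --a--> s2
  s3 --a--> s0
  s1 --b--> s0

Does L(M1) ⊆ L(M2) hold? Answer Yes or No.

Yes

Exploring the product automaton M1 × M2 from the start pair (q0, s0), following both machines on each input symbol, reaches 13 state pairs: (q0, s0), (q5, s1), (q4, s1), (q3, s2), (q2, s0), (q2, s2), (q1, s0), (q1, s1), (q2, s1), (q3, s1), (q5, s2), (q3, s0), (q1, s2).
M1 accepts in {q4} and M2 accepts in {s1, s2}. The reachable pairs whose M1-component is accepting are (q4, s1); in each of them the M2-component is accepting too, so the product for L(M1) \ L(M2) (M1-component accepting, M2-component rejecting) has no reachable accepting pair and the difference is empty.
Hence every string in L(M1) is also in L(M2).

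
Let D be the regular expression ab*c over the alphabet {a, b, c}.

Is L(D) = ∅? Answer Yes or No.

No

The string ac matches the expression, so it belongs to L(D).
Since L(D) contains at least one string, it is not empty.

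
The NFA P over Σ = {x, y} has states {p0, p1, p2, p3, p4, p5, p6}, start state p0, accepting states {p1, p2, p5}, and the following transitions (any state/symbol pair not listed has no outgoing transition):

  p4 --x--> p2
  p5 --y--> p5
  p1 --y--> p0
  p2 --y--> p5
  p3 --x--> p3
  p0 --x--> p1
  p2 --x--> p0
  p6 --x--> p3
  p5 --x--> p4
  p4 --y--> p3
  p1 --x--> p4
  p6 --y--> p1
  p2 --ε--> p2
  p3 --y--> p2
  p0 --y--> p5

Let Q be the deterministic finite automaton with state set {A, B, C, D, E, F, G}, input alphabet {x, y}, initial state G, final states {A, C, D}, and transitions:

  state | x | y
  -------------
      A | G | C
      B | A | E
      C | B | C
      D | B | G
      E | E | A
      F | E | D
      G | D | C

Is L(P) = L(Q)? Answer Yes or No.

Yes

Exploring the product automaton P × Q from the start pair (p0, G), following both machines on each input symbol, reaches 6 state pairs: (p0, G), (p1, D), (p5, C), (p4, B), (p2, A), (p3, E).
P accepts in {p1, p2, p5} and Q accepts in {A, C, D}. In every reachable pair the two components are either both accepting — (p1, D), (p5, C), (p2, A) — or both non-accepting, so no string is accepted by exactly one of the machines: L(P) \ L(Q) and L(Q) \ L(P) are both empty.
Hence every string is accepted by P iff it is accepted by Q, and the two languages coincide.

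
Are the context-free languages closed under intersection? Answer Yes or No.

{aⁿbⁿcᵐ : m,n≥0} and {aᵐbⁿcⁿ : m,n≥0} are both context-free, but their intersection {aⁿbⁿcⁿ : n≥0} is not (pumping lemma).

No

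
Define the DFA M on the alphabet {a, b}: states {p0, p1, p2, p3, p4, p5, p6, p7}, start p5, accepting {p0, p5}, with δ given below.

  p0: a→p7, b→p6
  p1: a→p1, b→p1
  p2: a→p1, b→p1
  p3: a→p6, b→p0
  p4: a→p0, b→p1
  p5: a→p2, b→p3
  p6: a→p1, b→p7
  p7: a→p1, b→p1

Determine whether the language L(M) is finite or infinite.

finite

The useful states (reachable from p5 and able to reach an accepting state) are {p0, p3, p5}.
Restricted to these states the transition graph has no cycle, so every accepting path has bounded length and L is finite.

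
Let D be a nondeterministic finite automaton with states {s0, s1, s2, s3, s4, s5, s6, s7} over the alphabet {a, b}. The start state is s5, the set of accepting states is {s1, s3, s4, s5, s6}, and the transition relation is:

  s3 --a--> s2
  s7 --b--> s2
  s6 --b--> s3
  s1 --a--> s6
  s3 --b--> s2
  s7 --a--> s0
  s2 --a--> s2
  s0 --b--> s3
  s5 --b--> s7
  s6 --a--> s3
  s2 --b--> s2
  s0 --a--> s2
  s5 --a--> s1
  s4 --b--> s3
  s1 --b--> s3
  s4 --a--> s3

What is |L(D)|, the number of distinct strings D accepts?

7

The useful subgraph on states {s0, s1, s3, s5, s6, s7} is acyclic, so L(D) is finite; the longest accepting path visits 4 useful states, giving maximum string length 3.
Counting accepting paths from s5 by length: 1 of length 0, 1 of length 1, 2 of length 2, 3 of length 3. Total 7.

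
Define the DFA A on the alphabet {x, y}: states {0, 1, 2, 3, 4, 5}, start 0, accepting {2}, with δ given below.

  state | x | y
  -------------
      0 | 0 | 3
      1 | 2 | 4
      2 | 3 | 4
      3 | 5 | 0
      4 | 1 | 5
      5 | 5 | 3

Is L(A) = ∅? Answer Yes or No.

The states reachable from the start state are {0, 3, 5}.
None of the accepting states {2} is reachable, so no string is accepted and L(A) = ∅.

Yes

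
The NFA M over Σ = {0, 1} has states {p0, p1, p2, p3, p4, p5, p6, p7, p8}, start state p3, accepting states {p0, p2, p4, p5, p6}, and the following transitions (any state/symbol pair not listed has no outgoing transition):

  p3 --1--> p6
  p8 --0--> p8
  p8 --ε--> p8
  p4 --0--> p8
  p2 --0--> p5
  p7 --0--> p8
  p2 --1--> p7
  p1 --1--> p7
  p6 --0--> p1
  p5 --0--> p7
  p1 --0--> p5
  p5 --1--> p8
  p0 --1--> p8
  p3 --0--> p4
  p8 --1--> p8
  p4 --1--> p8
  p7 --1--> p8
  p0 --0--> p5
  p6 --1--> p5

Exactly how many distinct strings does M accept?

The useful subgraph on states {p1, p3, p4, p5, p6} is acyclic, so L(M) is finite; the longest accepting path visits 4 useful states, giving maximum string length 3.
Counting accepting paths from p3 by length: 2 of length 1, 1 of length 2, 1 of length 3. Total 4.

4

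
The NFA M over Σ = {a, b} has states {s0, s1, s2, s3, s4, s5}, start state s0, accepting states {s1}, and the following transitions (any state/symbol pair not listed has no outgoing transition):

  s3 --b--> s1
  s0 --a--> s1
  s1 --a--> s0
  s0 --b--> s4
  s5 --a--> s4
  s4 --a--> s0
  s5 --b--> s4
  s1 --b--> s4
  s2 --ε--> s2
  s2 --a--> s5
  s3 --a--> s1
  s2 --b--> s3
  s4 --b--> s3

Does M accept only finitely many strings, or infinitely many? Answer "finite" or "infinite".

infinite

State s0 is reachable from the start and can reach an accepting state, and it lies on the cycle s0 → s1 → s0.
Traversing that cycle any number of times yields accepted strings of unbounded length, so the language is infinite.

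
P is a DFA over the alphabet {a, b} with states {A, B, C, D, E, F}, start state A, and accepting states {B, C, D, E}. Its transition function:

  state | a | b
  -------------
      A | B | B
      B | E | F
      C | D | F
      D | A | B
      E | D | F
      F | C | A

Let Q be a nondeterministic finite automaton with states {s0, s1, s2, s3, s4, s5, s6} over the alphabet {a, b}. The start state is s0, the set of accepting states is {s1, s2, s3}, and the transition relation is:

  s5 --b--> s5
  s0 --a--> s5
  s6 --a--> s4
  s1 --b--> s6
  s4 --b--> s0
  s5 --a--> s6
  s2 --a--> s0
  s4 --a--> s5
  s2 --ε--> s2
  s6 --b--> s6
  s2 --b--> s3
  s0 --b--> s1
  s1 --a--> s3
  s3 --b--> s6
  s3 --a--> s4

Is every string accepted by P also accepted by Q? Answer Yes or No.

No

The string a is in L(P) but not in L(Q).
So L(P) ⊄ L(Q).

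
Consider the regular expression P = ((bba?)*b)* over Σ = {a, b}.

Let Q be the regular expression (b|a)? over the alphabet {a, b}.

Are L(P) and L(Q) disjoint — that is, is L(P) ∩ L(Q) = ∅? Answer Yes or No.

The empty string ε is accepted by both P and Q.
Hence L(P) ∩ L(Q) ≠ ∅.

No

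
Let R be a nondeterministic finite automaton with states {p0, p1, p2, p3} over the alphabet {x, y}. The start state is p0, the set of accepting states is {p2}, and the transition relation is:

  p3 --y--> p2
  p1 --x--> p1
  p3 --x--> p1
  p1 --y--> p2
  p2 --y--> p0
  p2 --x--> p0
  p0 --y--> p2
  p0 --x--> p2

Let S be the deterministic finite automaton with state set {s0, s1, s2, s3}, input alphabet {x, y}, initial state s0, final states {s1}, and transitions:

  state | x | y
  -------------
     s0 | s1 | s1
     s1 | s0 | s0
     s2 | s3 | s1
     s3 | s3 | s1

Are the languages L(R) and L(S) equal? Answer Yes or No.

Exploring the product automaton R × S from the start pair (p0, s0), following both machines on each input symbol, reaches 2 state pairs: (p0, s0), (p2, s1).
R accepts in {p2} and S accepts in {s1}. In every reachable pair the two components are either both accepting — (p2, s1) — or both non-accepting, so no string is accepted by exactly one of the machines: L(R) \ L(S) and L(S) \ L(R) are both empty.
Hence every string is accepted by R iff it is accepted by S, and the two languages coincide.

Yes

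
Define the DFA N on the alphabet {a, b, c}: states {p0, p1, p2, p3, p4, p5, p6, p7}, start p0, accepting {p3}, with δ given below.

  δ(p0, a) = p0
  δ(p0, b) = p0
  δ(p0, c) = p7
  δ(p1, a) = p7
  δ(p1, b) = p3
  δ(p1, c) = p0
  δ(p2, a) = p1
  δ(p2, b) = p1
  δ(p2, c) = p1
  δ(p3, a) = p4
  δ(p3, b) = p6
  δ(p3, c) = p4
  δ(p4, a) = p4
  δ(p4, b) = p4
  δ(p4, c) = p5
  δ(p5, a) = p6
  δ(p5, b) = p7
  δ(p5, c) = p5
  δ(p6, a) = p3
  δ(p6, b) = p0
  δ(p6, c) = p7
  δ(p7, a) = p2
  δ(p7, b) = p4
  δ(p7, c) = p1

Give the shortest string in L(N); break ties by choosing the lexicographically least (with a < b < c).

ccb

A breadth-first search from p0 reaches an accepting state first via the path p0 → p7 → p1 → p3 on input ccb.
No string of length < 3 is accepted (BFS exhausts all shorter strings without reaching an accepting state), and ccb is the lexicographically least accepting string of length 3.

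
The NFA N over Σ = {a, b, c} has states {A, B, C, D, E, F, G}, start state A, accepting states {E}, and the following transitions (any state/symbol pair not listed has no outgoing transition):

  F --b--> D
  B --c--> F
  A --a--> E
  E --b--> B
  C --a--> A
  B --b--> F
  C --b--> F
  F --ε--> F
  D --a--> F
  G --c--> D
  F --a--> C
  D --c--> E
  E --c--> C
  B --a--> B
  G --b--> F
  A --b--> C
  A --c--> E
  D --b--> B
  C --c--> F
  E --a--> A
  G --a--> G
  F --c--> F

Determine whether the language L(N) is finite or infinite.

State A is reachable from the start and can reach an accepting state, and it lies on the cycle A → C → A.
Traversing that cycle any number of times yields accepted strings of unbounded length, so the language is infinite.

infinite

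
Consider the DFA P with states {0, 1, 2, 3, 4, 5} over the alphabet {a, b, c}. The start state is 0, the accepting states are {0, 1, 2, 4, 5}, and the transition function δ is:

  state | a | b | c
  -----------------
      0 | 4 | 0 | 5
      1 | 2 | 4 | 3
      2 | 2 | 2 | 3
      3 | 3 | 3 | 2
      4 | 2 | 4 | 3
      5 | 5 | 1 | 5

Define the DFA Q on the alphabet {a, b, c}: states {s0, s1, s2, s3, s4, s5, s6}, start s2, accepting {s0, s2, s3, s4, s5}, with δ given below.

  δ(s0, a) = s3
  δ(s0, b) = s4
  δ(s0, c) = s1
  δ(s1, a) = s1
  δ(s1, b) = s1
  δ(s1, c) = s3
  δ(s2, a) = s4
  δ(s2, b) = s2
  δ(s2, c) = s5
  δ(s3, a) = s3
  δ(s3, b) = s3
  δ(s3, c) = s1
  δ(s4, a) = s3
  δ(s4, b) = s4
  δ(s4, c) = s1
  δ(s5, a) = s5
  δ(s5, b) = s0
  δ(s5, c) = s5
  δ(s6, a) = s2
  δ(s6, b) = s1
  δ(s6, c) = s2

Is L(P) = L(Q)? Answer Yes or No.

Yes

Exploring the product automaton P × Q from the start pair (0, s2), following both machines on each input symbol, reaches 6 state pairs: (0, s2), (4, s4), (5, s5), (2, s3), (3, s1), (1, s0).
P accepts in {0, 1, 2, 4, 5} and Q accepts in {s0, s2, s3, s4, s5}. In every reachable pair the two components are either both accepting — (0, s2), (4, s4), (5, s5), (2, s3), (1, s0) — or both non-accepting, so no string is accepted by exactly one of the machines: L(P) \ L(Q) and L(Q) \ L(P) are both empty.
Hence every string is accepted by P iff it is accepted by Q, and the two languages coincide.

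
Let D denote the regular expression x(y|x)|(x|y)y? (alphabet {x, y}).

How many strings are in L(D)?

The expression has no Kleene star, so L(D) is finite. Expanding the alternatives gives {x, y, xx, xy, yy}.
That is 2 of length 1, 3 of length 2: 5 strings in all.

5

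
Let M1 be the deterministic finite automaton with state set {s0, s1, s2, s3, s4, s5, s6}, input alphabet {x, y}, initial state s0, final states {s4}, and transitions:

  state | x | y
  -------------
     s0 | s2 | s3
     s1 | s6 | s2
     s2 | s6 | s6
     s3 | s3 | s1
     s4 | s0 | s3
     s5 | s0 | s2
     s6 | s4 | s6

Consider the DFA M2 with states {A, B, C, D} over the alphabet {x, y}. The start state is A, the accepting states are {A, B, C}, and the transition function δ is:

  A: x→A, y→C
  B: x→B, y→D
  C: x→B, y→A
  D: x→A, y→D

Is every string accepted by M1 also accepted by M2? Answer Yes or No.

Yes

Exploring the product automaton M1 × M2 from the start pair (s0, A), following both machines on each input symbol, reaches 19 state pairs: (s0, A), (s2, A), (s3, C), (s6, A), (s6, C), (s3, B), (s1, A), (s4, A), (s4, B), (s1, D), (s2, C), (s0, B), (s3, D), (s2, D), (s6, B), (s2, B), (s3, A), (s6, D), (s1, C).
M1 accepts in {s4} and M2 accepts in {A, B, C}. The reachable pairs whose M1-component is accepting are (s4, A), (s4, B); in each of them the M2-component is accepting too, so the product for L(M1) \ L(M2) (M1-component accepting, M2-component rejecting) has no reachable accepting pair and the difference is empty.
Hence every string in L(M1) is also in L(M2).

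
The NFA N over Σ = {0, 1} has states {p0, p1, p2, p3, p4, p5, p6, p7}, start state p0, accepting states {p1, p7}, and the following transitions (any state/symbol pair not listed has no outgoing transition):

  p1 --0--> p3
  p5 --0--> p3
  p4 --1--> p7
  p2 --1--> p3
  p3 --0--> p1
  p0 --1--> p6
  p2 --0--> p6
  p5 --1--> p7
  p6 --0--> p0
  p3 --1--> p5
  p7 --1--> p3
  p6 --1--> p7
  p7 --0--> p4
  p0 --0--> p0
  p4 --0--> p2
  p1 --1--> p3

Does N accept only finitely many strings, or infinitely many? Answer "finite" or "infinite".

State p0 is reachable from the start and can reach an accepting state, and it lies on the cycle p0 → p0.
Traversing that cycle any number of times yields accepted strings of unbounded length, so the language is infinite.

infinite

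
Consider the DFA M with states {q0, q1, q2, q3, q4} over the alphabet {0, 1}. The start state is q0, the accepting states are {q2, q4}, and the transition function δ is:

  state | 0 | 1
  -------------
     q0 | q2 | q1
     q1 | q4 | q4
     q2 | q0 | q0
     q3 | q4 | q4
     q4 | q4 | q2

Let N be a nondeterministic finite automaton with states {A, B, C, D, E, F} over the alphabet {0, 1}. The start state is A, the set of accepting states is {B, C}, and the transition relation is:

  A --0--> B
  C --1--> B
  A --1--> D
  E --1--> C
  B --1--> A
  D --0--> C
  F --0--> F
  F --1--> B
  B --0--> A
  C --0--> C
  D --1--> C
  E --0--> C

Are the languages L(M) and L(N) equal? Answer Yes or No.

Yes

Exploring the product automaton M × N from the start pair (q0, A), following both machines on each input symbol, reaches 4 state pairs: (q0, A), (q2, B), (q1, D), (q4, C).
M accepts in {q2, q4} and N accepts in {B, C}. In every reachable pair the two components are either both accepting — (q2, B), (q4, C) — or both non-accepting, so no string is accepted by exactly one of the machines: L(M) \ L(N) and L(N) \ L(M) are both empty.
Hence every string is accepted by M iff it is accepted by N, and the two languages coincide.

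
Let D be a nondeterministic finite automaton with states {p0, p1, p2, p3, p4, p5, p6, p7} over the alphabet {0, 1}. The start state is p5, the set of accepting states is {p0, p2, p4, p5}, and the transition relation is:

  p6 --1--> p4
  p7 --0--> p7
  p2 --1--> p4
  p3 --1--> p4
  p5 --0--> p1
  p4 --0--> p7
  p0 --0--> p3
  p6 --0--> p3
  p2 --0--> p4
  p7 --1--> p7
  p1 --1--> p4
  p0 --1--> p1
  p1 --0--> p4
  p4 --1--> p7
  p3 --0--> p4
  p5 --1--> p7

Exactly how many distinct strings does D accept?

3

The useful subgraph on states {p1, p4, p5} is acyclic, so L(D) is finite; the longest accepting path visits 3 useful states, giving maximum string length 2.
Counting accepting paths from p5 by length: 1 of length 0, 2 of length 2. Total 3.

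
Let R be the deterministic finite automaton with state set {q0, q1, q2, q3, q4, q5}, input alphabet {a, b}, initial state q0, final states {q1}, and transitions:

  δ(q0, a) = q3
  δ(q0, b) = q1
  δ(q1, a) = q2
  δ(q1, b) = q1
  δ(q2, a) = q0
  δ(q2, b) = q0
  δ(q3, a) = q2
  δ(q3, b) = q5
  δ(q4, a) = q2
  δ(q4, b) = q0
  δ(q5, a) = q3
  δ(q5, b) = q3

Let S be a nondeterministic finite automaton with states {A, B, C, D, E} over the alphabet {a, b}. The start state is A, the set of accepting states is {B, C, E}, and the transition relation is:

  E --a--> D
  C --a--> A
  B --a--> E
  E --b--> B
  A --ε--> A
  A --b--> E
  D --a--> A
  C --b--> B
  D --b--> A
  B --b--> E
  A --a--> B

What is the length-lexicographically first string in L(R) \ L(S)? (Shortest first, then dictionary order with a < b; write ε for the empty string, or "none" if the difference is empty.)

aaab

The string aaab is accepted by R but not by S.
No shorter string lies in the difference, and aaab is the lexicographically first length-4 string in L(R) \ L(S).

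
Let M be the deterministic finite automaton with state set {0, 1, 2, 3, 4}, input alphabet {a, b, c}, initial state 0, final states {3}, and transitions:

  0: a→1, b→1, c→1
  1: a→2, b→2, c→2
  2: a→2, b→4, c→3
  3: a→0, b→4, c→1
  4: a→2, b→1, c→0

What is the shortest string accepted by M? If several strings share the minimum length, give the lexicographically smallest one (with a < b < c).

aac

A breadth-first search from 0 reaches an accepting state first via the path 0 → 1 → 2 → 3 on input aac.
No string of length < 3 is accepted (BFS exhausts all shorter strings without reaching an accepting state), and aac is the lexicographically least accepting string of length 3.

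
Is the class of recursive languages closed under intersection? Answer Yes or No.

Yes

Run both deciders on the input and accept iff both accept; the combined machine always halts.
So the recursive languages are closed under intersection.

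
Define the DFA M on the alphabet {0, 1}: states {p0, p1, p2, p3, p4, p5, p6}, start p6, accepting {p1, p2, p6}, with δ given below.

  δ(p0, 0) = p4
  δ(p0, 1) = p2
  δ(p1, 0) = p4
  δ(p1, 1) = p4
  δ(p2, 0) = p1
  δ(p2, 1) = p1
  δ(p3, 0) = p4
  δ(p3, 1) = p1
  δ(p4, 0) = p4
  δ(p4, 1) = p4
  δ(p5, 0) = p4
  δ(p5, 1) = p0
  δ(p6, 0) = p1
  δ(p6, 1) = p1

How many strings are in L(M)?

3

The useful subgraph on states {p1, p6} is acyclic, so L(M) is finite; the longest accepting path visits 2 useful states, giving maximum string length 1.
Counting accepting paths from p6 by length: 1 of length 0, 2 of length 1. Total 3.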